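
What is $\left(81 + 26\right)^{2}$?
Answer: $11449$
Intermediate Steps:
$\left(81 + 26\right)^{2} = 107^{2} = 11449$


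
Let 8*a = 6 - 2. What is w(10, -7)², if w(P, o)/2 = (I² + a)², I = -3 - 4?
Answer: 96059601/4 ≈ 2.4015e+7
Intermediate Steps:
I = -7
a = ½ (a = (6 - 2)/8 = (⅛)*4 = ½ ≈ 0.50000)
w(P, o) = 9801/2 (w(P, o) = 2*((-7)² + ½)² = 2*(49 + ½)² = 2*(99/2)² = 2*(9801/4) = 9801/2)
w(10, -7)² = (9801/2)² = 96059601/4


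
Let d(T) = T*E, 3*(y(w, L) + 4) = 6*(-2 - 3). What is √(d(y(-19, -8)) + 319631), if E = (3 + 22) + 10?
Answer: √319141 ≈ 564.93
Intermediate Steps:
E = 35 (E = 25 + 10 = 35)
y(w, L) = -14 (y(w, L) = -4 + (6*(-2 - 3))/3 = -4 + (6*(-5))/3 = -4 + (⅓)*(-30) = -4 - 10 = -14)
d(T) = 35*T (d(T) = T*35 = 35*T)
√(d(y(-19, -8)) + 319631) = √(35*(-14) + 319631) = √(-490 + 319631) = √319141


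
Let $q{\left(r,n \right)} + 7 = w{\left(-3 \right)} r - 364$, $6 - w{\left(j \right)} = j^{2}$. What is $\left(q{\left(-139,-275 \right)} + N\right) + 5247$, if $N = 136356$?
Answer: $141649$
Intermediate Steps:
$w{\left(j \right)} = 6 - j^{2}$
$q{\left(r,n \right)} = -371 - 3 r$ ($q{\left(r,n \right)} = -7 + \left(\left(6 - \left(-3\right)^{2}\right) r - 364\right) = -7 + \left(\left(6 - 9\right) r - 364\right) = -7 - \left(364 + 3 r\right) = -371 - 3 r$)
$\left(q{\left(-139,-275 \right)} + N\right) + 5247 = \left(\left(-371 - -417\right) + 136356\right) + 5247 = \left(\left(-371 + 417\right) + 136356\right) + 5247 = \left(46 + 136356\right) + 5247 = 136402 + 5247 = 141649$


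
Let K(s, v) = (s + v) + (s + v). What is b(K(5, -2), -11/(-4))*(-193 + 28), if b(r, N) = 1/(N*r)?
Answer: -10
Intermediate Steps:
K(s, v) = 2*s + 2*v
b(K(5, -2), -11/(-4))*(-193 + 28) = (1/(((-11/(-4)))*(2*5 + 2*(-2))))*(-193 + 28) = (1/(((-11*(-¼)))*(10 - 4)))*(-165) = (1/((11/4)*6))*(-165) = ((4/11)*(⅙))*(-165) = (2/33)*(-165) = -10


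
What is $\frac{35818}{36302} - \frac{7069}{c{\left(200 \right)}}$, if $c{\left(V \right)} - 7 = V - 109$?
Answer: $- \frac{18079191}{254114} \approx -71.146$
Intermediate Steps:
$c{\left(V \right)} = -102 + V$ ($c{\left(V \right)} = 7 + \left(V - 109\right) = 7 + \left(-109 + V\right) = -102 + V$)
$\frac{35818}{36302} - \frac{7069}{c{\left(200 \right)}} = \frac{35818}{36302} - \frac{7069}{-102 + 200} = 35818 \cdot \frac{1}{36302} - \frac{7069}{98} = \frac{17909}{18151} - \frac{7069}{98} = - \frac{18079191}{254114}$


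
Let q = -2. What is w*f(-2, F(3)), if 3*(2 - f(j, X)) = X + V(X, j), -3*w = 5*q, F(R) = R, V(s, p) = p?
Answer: 50/9 ≈ 5.5556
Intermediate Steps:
w = 10/3 (w = -5*(-2)/3 = -⅓*(-10) = 10/3 ≈ 3.3333)
f(j, X) = 2 - X/3 - j/3 (f(j, X) = 2 - (X + j)/3 = 2 + (-X/3 - j/3) = 2 - X/3 - j/3)
w*f(-2, F(3)) = 10*(2 - ⅓*3 - ⅓*(-2))/3 = 10*(2 - 1 + ⅔)/3 = (10/3)*(5/3) = 50/9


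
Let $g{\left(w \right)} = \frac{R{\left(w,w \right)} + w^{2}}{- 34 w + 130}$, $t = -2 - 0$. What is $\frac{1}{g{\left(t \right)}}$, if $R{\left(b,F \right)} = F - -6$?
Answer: $\frac{99}{4} \approx 24.75$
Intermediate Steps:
$R{\left(b,F \right)} = 6 + F$ ($R{\left(b,F \right)} = F + 6 = 6 + F$)
$t = -2$ ($t = -2 + 0 = -2$)
$g{\left(w \right)} = \frac{6 + w + w^{2}}{130 - 34 w}$ ($g{\left(w \right)} = \frac{\left(6 + w\right) + w^{2}}{- 34 w + 130} = \frac{6 + w + w^{2}}{130 - 34 w}$)
$\frac{1}{g{\left(t \right)}} = \frac{1}{\frac{1}{2} \frac{1}{-65 + 17 \left(-2\right)} \left(-6 - -2 - \left(-2\right)^{2}\right)} = \frac{1}{\frac{1}{2} \frac{1}{-65 - 34} \left(-6 + 2 - 4\right)} = \frac{1}{\frac{1}{2} \frac{1}{-99} \left(-6 + 2 - 4\right)} = \frac{1}{\frac{1}{2} \left(- \frac{1}{99}\right) \left(-8\right)} = \frac{1}{\frac{4}{99}} = \frac{99}{4}$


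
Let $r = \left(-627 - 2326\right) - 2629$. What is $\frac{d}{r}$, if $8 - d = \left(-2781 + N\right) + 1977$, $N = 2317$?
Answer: $\frac{1505}{5582} \approx 0.26962$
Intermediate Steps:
$d = -1505$ ($d = 8 - \left(\left(-2781 + 2317\right) + 1977\right) = 8 - \left(-464 + 1977\right) = 8 - 1513 = -1505$)
$r = -5582$ ($r = -2953 - 2629 = -5582$)
$\frac{d}{r} = - \frac{1505}{-5582} = \left(-1505\right) \left(- \frac{1}{5582}\right) = \frac{1505}{5582}$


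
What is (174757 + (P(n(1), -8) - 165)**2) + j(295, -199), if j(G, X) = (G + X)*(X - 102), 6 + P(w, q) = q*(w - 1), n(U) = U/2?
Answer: 173750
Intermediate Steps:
n(U) = U/2 (n(U) = U*(1/2) = U/2)
P(w, q) = -6 + q*(-1 + w) (P(w, q) = -6 + q*(w - 1) = -6 + q*(-1 + w))
j(G, X) = (-102 + X)*(G + X) (j(G, X) = (G + X)*(-102 + X) = (-102 + X)*(G + X))
(174757 + (P(n(1), -8) - 165)**2) + j(295, -199) = (174757 + ((-6 - 1*(-8) - 4) - 165)**2) + ((-199)**2 - 102*295 - 102*(-199) + 295*(-199)) = (174757 + ((-6 + 8 - 8*1/2) - 165)**2) + (39601 - 30090 + 20298 - 58705) = (174757 + ((-6 + 8 - 4) - 165)**2) - 28896 = (174757 + (-2 - 165)**2) - 28896 = (174757 + (-167)**2) - 28896 = (174757 + 27889) - 28896 = 202646 - 28896 = 173750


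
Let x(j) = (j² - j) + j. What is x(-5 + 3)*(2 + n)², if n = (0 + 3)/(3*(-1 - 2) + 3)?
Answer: 9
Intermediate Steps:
x(j) = j²
n = -½ (n = 3/(3*(-3) + 3) = 3/(-9 + 3) = 3/(-6) = 3*(-⅙) = -½ ≈ -0.50000)
x(-5 + 3)*(2 + n)² = (-5 + 3)²*(2 - ½)² = (-2)²*(3/2)² = 4*(9/4) = 9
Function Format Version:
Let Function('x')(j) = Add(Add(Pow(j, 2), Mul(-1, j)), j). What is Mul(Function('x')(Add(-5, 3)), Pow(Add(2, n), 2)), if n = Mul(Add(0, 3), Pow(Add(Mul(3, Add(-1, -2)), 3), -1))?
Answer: 9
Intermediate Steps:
Function('x')(j) = Pow(j, 2)
n = Rational(-1, 2) (n = Mul(3, Pow(Add(Mul(3, -3), 3), -1)) = Mul(3, Pow(Add(-9, 3), -1)) = Mul(3, Pow(-6, -1)) = Mul(3, Rational(-1, 6)) = Rational(-1, 2) ≈ -0.50000)
Mul(Function('x')(Add(-5, 3)), Pow(Add(2, n), 2)) = Mul(Pow(Add(-5, 3), 2), Pow(Add(2, Rational(-1, 2)), 2)) = Mul(Pow(-2, 2), Pow(Rational(3, 2), 2)) = Mul(4, Rational(9, 4)) = 9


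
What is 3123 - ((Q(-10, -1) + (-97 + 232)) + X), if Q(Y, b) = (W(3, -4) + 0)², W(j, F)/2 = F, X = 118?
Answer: 2806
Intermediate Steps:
W(j, F) = 2*F
Q(Y, b) = 64 (Q(Y, b) = (2*(-4) + 0)² = (-8 + 0)² = (-8)² = 64)
3123 - ((Q(-10, -1) + (-97 + 232)) + X) = 3123 - ((64 + (-97 + 232)) + 118) = 3123 - ((64 + 135) + 118) = 3123 - (199 + 118) = 3123 - 1*317 = 3123 - 317 = 2806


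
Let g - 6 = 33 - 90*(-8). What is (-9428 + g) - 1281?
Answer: -9950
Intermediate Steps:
g = 759 (g = 6 + (33 - 90*(-8)) = 6 + (33 + 720) = 6 + 753 = 759)
(-9428 + g) - 1281 = (-9428 + 759) - 1281 = -8669 - 1281 = -9950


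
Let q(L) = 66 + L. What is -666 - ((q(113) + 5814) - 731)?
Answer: -5928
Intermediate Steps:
-666 - ((q(113) + 5814) - 731) = -666 - (((66 + 113) + 5814) - 731) = -666 - ((179 + 5814) - 731) = -666 - (5993 - 731) = -666 - 1*5262 = -666 - 5262 = -5928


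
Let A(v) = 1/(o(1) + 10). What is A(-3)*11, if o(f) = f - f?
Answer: 11/10 ≈ 1.1000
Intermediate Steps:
o(f) = 0
A(v) = ⅒ (A(v) = 1/(0 + 10) = 1/10 = ⅒)
A(-3)*11 = (⅒)*11 = 11/10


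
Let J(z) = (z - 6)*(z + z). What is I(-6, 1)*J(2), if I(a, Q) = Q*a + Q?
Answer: 80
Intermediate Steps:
I(a, Q) = Q + Q*a
J(z) = 2*z*(-6 + z) (J(z) = (-6 + z)*(2*z) = 2*z*(-6 + z))
I(-6, 1)*J(2) = (1*(1 - 6))*(2*2*(-6 + 2)) = (1*(-5))*(2*2*(-4)) = -5*(-16) = 80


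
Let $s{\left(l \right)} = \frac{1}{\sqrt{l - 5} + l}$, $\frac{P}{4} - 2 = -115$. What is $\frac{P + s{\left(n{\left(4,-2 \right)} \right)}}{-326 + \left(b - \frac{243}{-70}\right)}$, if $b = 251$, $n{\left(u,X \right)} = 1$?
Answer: $\frac{10542}{1669} + \frac{28 i}{5007} \approx 6.3164 + 0.0055922 i$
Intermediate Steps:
$P = -452$ ($P = 8 + 4 \left(-115\right) = 8 - 460 = -452$)
$s{\left(l \right)} = \frac{1}{l + \sqrt{-5 + l}}$ ($s{\left(l \right)} = \frac{1}{\sqrt{-5 + l} + l} = \frac{1}{l + \sqrt{-5 + l}}$)
$\frac{P + s{\left(n{\left(4,-2 \right)} \right)}}{-326 + \left(b - \frac{243}{-70}\right)} = \frac{-452 + \frac{1}{1 + \sqrt{-5 + 1}}}{-326 + \left(251 - \frac{243}{-70}\right)} = \frac{-452 + \frac{1}{1 + \sqrt{-4}}}{-326 + \left(251 - - \frac{243}{70}\right)} = \frac{-452 + \frac{1}{1 + 2 i}}{-326 + \left(251 + \frac{243}{70}\right)} = \frac{-452 + \frac{1 - 2 i}{5}}{-326 + \frac{17813}{70}} = \frac{-452 + \frac{1 - 2 i}{5}}{- \frac{5007}{70}} = \left(-452 + \frac{1 - 2 i}{5}\right) \left(- \frac{70}{5007}\right) = \frac{31640}{5007} - \frac{14 \left(1 - 2 i\right)}{5007}$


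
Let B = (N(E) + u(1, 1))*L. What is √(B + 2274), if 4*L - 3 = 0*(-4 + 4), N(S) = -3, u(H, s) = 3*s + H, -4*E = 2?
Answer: 3*√1011/2 ≈ 47.694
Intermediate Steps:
E = -½ (E = -¼*2 = -½ ≈ -0.50000)
u(H, s) = H + 3*s
L = ¾ (L = ¾ + (0*(-4 + 4))/4 = ¾ + (0*0)/4 = ¾ + (¼)*0 = ¾ + 0 = ¾ ≈ 0.75000)
B = ¾ (B = (-3 + (1 + 3*1))*(¾) = (-3 + (1 + 3))*(¾) = (-3 + 4)*(¾) = 1*(¾) = ¾ ≈ 0.75000)
√(B + 2274) = √(¾ + 2274) = √(9099/4) = 3*√1011/2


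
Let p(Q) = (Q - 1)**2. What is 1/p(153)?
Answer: 1/23104 ≈ 4.3283e-5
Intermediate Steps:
p(Q) = (-1 + Q)**2
1/p(153) = 1/((-1 + 153)**2) = 1/(152**2) = 1/23104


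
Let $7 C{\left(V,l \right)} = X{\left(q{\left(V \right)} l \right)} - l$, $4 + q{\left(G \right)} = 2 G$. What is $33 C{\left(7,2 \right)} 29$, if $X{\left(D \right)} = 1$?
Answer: $- \frac{957}{7} \approx -136.71$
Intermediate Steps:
$q{\left(G \right)} = -4 + 2 G$
$C{\left(V,l \right)} = \frac{1}{7} - \frac{l}{7}$ ($C{\left(V,l \right)} = \frac{1 - l}{7} = \frac{1}{7} - \frac{l}{7}$)
$33 C{\left(7,2 \right)} 29 = 33 \left(\frac{1}{7} - \frac{2}{7}\right) 29 = 33 \left(- \frac{1}{7}\right) 29 = \left(- \frac{33}{7}\right) 29 = - \frac{957}{7}$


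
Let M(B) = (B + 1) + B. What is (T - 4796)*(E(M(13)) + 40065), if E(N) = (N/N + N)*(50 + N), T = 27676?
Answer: 966016480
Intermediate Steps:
M(B) = 1 + 2*B (M(B) = (1 + B) + B = 1 + 2*B)
E(N) = (1 + N)*(50 + N)
(T - 4796)*(E(M(13)) + 40065) = (27676 - 4796)*((50 + (1 + 2*13)² + 51*(1 + 2*13)) + 40065) = 22880*((50 + (1 + 26)² + 51*(1 + 26)) + 40065) = 22880*((50 + 27² + 51*27) + 40065) = 22880*((50 + 729 + 1377) + 40065) = 22880*(2156 + 40065) = 22880*42221 = 966016480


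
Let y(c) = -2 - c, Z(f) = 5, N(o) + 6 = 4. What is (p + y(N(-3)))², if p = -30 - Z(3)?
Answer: 1225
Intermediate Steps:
N(o) = -2 (N(o) = -6 + 4 = -2)
p = -35 (p = -30 - 1*5 = -30 - 5 = -35)
(p + y(N(-3)))² = (-35 + (-2 - 1*(-2)))² = (-35 + (-2 + 2))² = (-35 + 0)² = (-35)² = 1225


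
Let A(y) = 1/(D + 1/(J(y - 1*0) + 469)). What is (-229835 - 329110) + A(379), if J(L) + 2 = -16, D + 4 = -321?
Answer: -81926804881/146574 ≈ -5.5895e+5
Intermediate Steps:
D = -325 (D = -4 - 321 = -325)
J(L) = -18 (J(L) = -2 - 16 = -18)
A(y) = -451/146574 (A(y) = 1/(-325 + 1/(-18 + 469)) = 1/(-325 + 1/451) = 1/(-146574/451) = -451/146574)
(-229835 - 329110) + A(379) = (-229835 - 329110) - 451/146574 = -558945 - 451/146574 = -81926804881/146574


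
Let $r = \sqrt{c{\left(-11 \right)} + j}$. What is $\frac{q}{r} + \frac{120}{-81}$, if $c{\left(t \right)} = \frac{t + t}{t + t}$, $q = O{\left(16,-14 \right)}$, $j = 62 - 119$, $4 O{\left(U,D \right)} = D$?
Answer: $- \frac{40}{27} + \frac{i \sqrt{14}}{8} \approx -1.4815 + 0.46771 i$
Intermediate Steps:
$O{\left(U,D \right)} = \frac{D}{4}$
$j = -57$ ($j = 62 - 119 = -57$)
$q = - \frac{7}{2}$ ($q = \frac{1}{4} \left(-14\right) = - \frac{7}{2} \approx -3.5$)
$c{\left(t \right)} = 1$ ($c{\left(t \right)} = \frac{2 t}{2 t} = 2 t \frac{1}{2 t} = 1$)
$r = 2 i \sqrt{14}$ ($r = \sqrt{1 - 57} = \sqrt{-56} = 2 i \sqrt{14} \approx 7.4833 i$)
$\frac{q}{r} + \frac{120}{-81} = - \frac{7}{2 \cdot 2 i \sqrt{14}} + \frac{120}{-81} = - \frac{7 \left(- \frac{i \sqrt{14}}{28}\right)}{2} + 120 \left(- \frac{1}{81}\right) = \frac{i \sqrt{14}}{8} - \frac{40}{27} = - \frac{40}{27} + \frac{i \sqrt{14}}{8}$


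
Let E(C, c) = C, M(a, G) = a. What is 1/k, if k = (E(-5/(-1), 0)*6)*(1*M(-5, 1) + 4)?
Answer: -1/30 ≈ -0.033333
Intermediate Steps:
k = -30 (k = (-5/(-1)*6)*(1*(-5) + 4) = (-5*(-1)*6)*(-5 + 4) = (5*6)*(-1) = 30*(-1) = -30)
1/k = 1/(-30) = -1/30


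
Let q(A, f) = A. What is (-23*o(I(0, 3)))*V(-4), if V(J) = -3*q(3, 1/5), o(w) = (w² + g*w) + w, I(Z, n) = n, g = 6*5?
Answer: 21114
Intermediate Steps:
g = 30
o(w) = w² + 31*w (o(w) = (w² + 30*w) + w = w² + 31*w)
V(J) = -9 (V(J) = -3*3 = -9)
(-23*o(I(0, 3)))*V(-4) = -69*(31 + 3)*(-9) = -69*34*(-9) = -23*102*(-9) = -2346*(-9) = 21114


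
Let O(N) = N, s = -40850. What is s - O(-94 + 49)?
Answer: -40805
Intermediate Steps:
s - O(-94 + 49) = -40850 - (-94 + 49) = -40850 - 1*(-45) = -40850 + 45 = -40805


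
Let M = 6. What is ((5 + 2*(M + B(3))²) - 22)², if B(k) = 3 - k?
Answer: 3025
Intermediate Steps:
((5 + 2*(M + B(3))²) - 22)² = ((5 + 2*(6 + (3 - 1*3))²) - 22)² = ((5 + 2*(6 + (3 - 3))²) - 22)² = ((5 + 2*(6 + 0)²) - 22)² = ((5 + 2*6²) - 22)² = ((5 + 2*36) - 22)² = ((5 + 72) - 22)² = (77 - 22)² = 55² = 3025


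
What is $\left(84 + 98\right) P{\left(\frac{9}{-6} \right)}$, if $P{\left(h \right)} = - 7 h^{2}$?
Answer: $- \frac{5733}{2} \approx -2866.5$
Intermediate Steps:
$\left(84 + 98\right) P{\left(\frac{9}{-6} \right)} = \left(84 + 98\right) \left(- 7 \left(\frac{9}{-6}\right)^{2}\right) = 182 \left(- 7 \left(9 \left(- \frac{1}{6}\right)\right)^{2}\right) = 182 \left(- 7 \left(- \frac{3}{2}\right)^{2}\right) = 182 \left(\left(-7\right) \frac{9}{4}\right) = 182 \left(- \frac{63}{4}\right) = - \frac{5733}{2}$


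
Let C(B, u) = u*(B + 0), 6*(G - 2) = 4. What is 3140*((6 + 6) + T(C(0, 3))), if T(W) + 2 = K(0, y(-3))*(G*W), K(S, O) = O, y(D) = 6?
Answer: 31400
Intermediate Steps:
G = 8/3 (G = 2 + (⅙)*4 = 2 + ⅔ = 8/3 ≈ 2.6667)
C(B, u) = B*u (C(B, u) = u*B = B*u)
T(W) = -2 + 16*W (T(W) = -2 + 6*(8*W/3) = -2 + 16*W)
3140*((6 + 6) + T(C(0, 3))) = 3140*((6 + 6) + (-2 + 16*(0*3))) = 3140*(12 + (-2 + 16*0)) = 3140*(12 + (-2 + 0)) = 3140*(12 - 2) = 3140*10 = 31400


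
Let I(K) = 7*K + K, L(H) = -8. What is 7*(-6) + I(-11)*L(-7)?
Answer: 662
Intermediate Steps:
I(K) = 8*K
7*(-6) + I(-11)*L(-7) = 7*(-6) + (8*(-11))*(-8) = -42 - 88*(-8) = -42 + 704 = 662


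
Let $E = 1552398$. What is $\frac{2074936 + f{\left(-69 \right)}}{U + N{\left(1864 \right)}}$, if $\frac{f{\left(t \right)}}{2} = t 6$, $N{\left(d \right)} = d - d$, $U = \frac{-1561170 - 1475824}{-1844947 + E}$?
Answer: $\frac{303389110646}{1518497} \approx 1.998 \cdot 10^{5}$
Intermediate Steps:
$U = \frac{3036994}{292549}$ ($U = \frac{-1561170 - 1475824}{-1844947 + 1552398} = - \frac{3036994}{-292549} = \left(-3036994\right) \left(- \frac{1}{292549}\right) = \frac{3036994}{292549} \approx 10.381$)
$N{\left(d \right)} = 0$
$f{\left(t \right)} = 12 t$ ($f{\left(t \right)} = 2 t 6 = 2 \cdot 6 t = 12 t$)
$\frac{2074936 + f{\left(-69 \right)}}{U + N{\left(1864 \right)}} = \frac{2074936 + 12 \left(-69\right)}{\frac{3036994}{292549} + 0} = \frac{2074936 - 828}{\frac{3036994}{292549}} = 2074108 \cdot \frac{292549}{3036994} = \frac{303389110646}{1518497}$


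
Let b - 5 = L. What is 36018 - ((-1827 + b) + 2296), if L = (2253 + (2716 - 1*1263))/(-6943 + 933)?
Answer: 106811573/3005 ≈ 35545.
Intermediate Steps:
L = -1853/3005 (L = (2253 + (2716 - 1263))/(-6010) = (2253 + 1453)*(-1/6010) = 3706*(-1/6010) = -1853/3005 ≈ -0.61664)
b = 13172/3005 (b = 5 - 1853/3005 = 13172/3005 ≈ 4.3834)
36018 - ((-1827 + b) + 2296) = 36018 - ((-1827 + 13172/3005) + 2296) = 36018 - (-5476963/3005 + 2296) = 36018 - 1*1422517/3005 = 36018 - 1422517/3005 = 106811573/3005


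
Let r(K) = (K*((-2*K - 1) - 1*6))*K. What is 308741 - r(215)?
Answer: 20509066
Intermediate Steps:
r(K) = K**2*(-7 - 2*K) (r(K) = (K*((-1 - 2*K) - 6))*K = (K*(-7 - 2*K))*K = K**2*(-7 - 2*K))
308741 - r(215) = 308741 - 215**2*(-7 - 2*215) = 308741 - 46225*(-7 - 430) = 308741 - 46225*(-437) = 308741 - 1*(-20200325) = 308741 + 20200325 = 20509066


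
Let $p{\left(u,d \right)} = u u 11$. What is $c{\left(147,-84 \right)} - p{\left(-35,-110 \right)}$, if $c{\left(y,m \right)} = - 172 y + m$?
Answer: $-38843$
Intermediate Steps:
$p{\left(u,d \right)} = 11 u^{2}$ ($p{\left(u,d \right)} = u^{2} \cdot 11 = 11 u^{2}$)
$c{\left(y,m \right)} = m - 172 y$
$c{\left(147,-84 \right)} - p{\left(-35,-110 \right)} = \left(-84 - 25284\right) - 11 \left(-35\right)^{2} = \left(-84 - 25284\right) - 11 \cdot 1225 = -25368 - 13475 = -38843$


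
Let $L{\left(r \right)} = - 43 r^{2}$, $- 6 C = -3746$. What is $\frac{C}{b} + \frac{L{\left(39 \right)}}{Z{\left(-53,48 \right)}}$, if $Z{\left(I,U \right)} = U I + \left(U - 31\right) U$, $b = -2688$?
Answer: $\frac{303341}{8064} \approx 37.617$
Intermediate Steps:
$C = \frac{1873}{3}$ ($C = \left(- \frac{1}{6}\right) \left(-3746\right) = \frac{1873}{3} \approx 624.33$)
$Z{\left(I,U \right)} = I U + U \left(-31 + U\right)$ ($Z{\left(I,U \right)} = I U + \left(U - 31\right) U = I U + \left(-31 + U\right) U = I U + U \left(-31 + U\right)$)
$\frac{C}{b} + \frac{L{\left(39 \right)}}{Z{\left(-53,48 \right)}} = \frac{1873}{3 \left(-2688\right)} + \frac{\left(-43\right) 39^{2}}{48 \left(-31 - 53 + 48\right)} = \frac{1873}{3} \left(- \frac{1}{2688}\right) + \frac{\left(-43\right) 1521}{48 \left(-36\right)} = - \frac{1873}{8064} - \frac{65403}{-1728} = - \frac{1873}{8064} - - \frac{7267}{192} = - \frac{1873}{8064} + \frac{7267}{192} = \frac{303341}{8064}$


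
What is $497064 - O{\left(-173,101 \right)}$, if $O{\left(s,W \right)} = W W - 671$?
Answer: $487534$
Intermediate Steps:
$O{\left(s,W \right)} = -671 + W^{2}$ ($O{\left(s,W \right)} = W^{2} - 671 = -671 + W^{2}$)
$497064 - O{\left(-173,101 \right)} = 497064 - \left(-671 + 101^{2}\right) = 497064 - \left(-671 + 10201\right) = 497064 - 9530 = 487534$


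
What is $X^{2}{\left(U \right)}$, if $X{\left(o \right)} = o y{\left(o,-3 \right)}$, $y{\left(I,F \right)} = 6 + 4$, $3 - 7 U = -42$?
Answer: $\frac{202500}{49} \approx 4132.7$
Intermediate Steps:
$U = \frac{45}{7}$ ($U = \frac{3}{7} - -6 = \frac{3}{7} + 6 = \frac{45}{7} \approx 6.4286$)
$y{\left(I,F \right)} = 10$
$X{\left(o \right)} = 10 o$ ($X{\left(o \right)} = o 10 = 10 o$)
$X^{2}{\left(U \right)} = \left(10 \cdot \frac{45}{7}\right)^{2} = \left(\frac{450}{7}\right)^{2} = \frac{202500}{49}$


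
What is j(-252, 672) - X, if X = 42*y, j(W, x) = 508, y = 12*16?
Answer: -7556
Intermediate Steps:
y = 192
X = 8064 (X = 42*192 = 8064)
j(-252, 672) - X = 508 - 1*8064 = 508 - 8064 = -7556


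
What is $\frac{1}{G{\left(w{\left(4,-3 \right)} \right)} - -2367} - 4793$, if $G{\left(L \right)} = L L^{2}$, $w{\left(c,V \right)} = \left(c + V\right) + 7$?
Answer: $- \frac{13799046}{2879} \approx -4793.0$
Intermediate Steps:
$w{\left(c,V \right)} = 7 + V + c$ ($w{\left(c,V \right)} = \left(V + c\right) + 7 = 7 + V + c$)
$G{\left(L \right)} = L^{3}$
$\frac{1}{G{\left(w{\left(4,-3 \right)} \right)} - -2367} - 4793 = \frac{1}{\left(7 - 3 + 4\right)^{3} - -2367} - 4793 = \frac{1}{8^{3} + 2367} - 4793 = \frac{1}{512 + 2367} - 4793 = \frac{1}{2879} - 4793 = - \frac{13799046}{2879}$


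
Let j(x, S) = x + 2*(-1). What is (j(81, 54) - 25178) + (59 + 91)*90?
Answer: -11599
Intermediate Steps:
j(x, S) = -2 + x (j(x, S) = x - 2 = -2 + x)
(j(81, 54) - 25178) + (59 + 91)*90 = ((-2 + 81) - 25178) + (59 + 91)*90 = (79 - 25178) + 150*90 = -25099 + 13500 = -11599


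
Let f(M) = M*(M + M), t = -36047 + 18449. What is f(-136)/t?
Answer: -18496/8799 ≈ -2.1021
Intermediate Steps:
t = -17598
f(M) = 2*M² (f(M) = M*(2*M) = 2*M²)
f(-136)/t = (2*(-136)²)/(-17598) = (2*18496)*(-1/17598) = 36992*(-1/17598) = -18496/8799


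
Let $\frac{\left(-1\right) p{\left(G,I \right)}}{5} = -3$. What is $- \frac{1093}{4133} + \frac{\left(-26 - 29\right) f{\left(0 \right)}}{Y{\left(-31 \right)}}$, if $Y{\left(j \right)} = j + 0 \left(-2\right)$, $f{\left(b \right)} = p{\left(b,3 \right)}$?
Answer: $\frac{3375842}{128123} \approx 26.348$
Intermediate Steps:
$p{\left(G,I \right)} = 15$ ($p{\left(G,I \right)} = \left(-5\right) \left(-3\right) = 15$)
$f{\left(b \right)} = 15$
$Y{\left(j \right)} = j$ ($Y{\left(j \right)} = j + 0 = j$)
$- \frac{1093}{4133} + \frac{\left(-26 - 29\right) f{\left(0 \right)}}{Y{\left(-31 \right)}} = - \frac{1093}{4133} + \frac{\left(-26 - 29\right) 15}{-31} = \left(-1093\right) \frac{1}{4133} + \left(-55\right) 15 \left(- \frac{1}{31}\right) = - \frac{1093}{4133} - - \frac{825}{31} = - \frac{1093}{4133} + \frac{825}{31} = \frac{3375842}{128123}$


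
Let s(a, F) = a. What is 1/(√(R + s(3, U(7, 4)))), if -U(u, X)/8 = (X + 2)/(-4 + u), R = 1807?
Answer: √1810/1810 ≈ 0.023505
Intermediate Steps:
U(u, X) = -8*(2 + X)/(-4 + u) (U(u, X) = -8*(X + 2)/(-4 + u) = -8*(2 + X)/(-4 + u))
1/(√(R + s(3, U(7, 4)))) = 1/(√(1807 + 3)) = 1/(√1810) = √1810/1810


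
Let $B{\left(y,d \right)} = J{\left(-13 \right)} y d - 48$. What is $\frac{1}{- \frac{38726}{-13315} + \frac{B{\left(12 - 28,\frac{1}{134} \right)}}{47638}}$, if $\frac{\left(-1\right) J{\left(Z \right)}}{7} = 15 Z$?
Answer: $\frac{21249048995}{61707667378} \approx 0.34435$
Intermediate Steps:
$J{\left(Z \right)} = - 105 Z$ ($J{\left(Z \right)} = - 7 \cdot 15 Z = - 105 Z$)
$B{\left(y,d \right)} = -48 + 1365 d y$ ($B{\left(y,d \right)} = \left(-105\right) \left(-13\right) y d - 48 = 1365 y d - 48 = 1365 d y - 48 = -48 + 1365 d y$)
$\frac{1}{- \frac{38726}{-13315} + \frac{B{\left(12 - 28,\frac{1}{134} \right)}}{47638}} = \frac{1}{- \frac{38726}{-13315} + \frac{-48 + \frac{1365 \left(12 - 28\right)}{134}}{47638}} = \frac{1}{\left(-38726\right) \left(- \frac{1}{13315}\right) + \left(-48 + 1365 \cdot \frac{1}{134} \left(12 - 28\right)\right) \frac{1}{47638}} = \frac{1}{\frac{38726}{13315} + \left(-48 + 1365 \cdot \frac{1}{134} \left(-16\right)\right) \frac{1}{47638}} = \frac{1}{\frac{38726}{13315} + \left(-48 - \frac{10920}{67}\right) \frac{1}{47638}} = \frac{1}{\frac{38726}{13315} - \frac{7068}{1595873}} = \frac{1}{\frac{61707667378}{21249048995}} = \frac{21249048995}{61707667378}$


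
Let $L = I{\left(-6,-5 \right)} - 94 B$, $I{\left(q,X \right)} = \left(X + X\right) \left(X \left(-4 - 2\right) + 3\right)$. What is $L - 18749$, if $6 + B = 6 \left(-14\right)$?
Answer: $-10619$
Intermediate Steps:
$I{\left(q,X \right)} = 2 X \left(3 - 6 X\right)$ ($I{\left(q,X \right)} = 2 X \left(X \left(-6\right) + 3\right) = 2 X \left(- 6 X + 3\right) = 2 X \left(3 - 6 X\right)$)
$B = -90$ ($B = -6 + 6 \left(-14\right) = -6 - 84 = -90$)
$L = 8130$ ($L = 6 \left(-5\right) \left(1 - -10\right) - -8460 = 6 \left(-5\right) \left(1 + 10\right) + 8460 = 6 \left(-5\right) 11 + 8460 = -330 + 8460 = 8130$)
$L - 18749 = 8130 - 18749 = -10619$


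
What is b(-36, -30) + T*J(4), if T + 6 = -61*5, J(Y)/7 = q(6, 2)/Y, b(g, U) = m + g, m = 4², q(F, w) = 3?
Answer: -6611/4 ≈ -1652.8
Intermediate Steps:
m = 16
b(g, U) = 16 + g
J(Y) = 21/Y (J(Y) = 7*(3/Y) = 21/Y)
T = -311 (T = -6 - 61*5 = -6 - 305 = -311)
b(-36, -30) + T*J(4) = (16 - 36) - 6531/4 = -20 - 6531/4 = -6611/4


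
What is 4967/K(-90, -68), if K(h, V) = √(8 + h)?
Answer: -4967*I*√82/82 ≈ -548.51*I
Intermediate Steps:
4967/K(-90, -68) = 4967/(√(8 - 90)) = 4967/(√(-82)) = 4967/((I*√82)) = 4967*(-I*√82/82) = -4967*I*√82/82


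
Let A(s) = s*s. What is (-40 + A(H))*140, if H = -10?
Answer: 8400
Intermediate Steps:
A(s) = s**2
(-40 + A(H))*140 = (-40 + (-10)**2)*140 = (-40 + 100)*140 = 60*140 = 8400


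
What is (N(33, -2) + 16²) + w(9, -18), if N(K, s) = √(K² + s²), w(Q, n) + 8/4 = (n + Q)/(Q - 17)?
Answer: 2041/8 + √1093 ≈ 288.19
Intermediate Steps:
w(Q, n) = -2 + (Q + n)/(-17 + Q) (w(Q, n) = -2 + (n + Q)/(Q - 17) = -2 + (Q + n)/(-17 + Q))
(N(33, -2) + 16²) + w(9, -18) = (√(33² + (-2)²) + 16²) + (34 - 18 - 1*9)/(-17 + 9) = (√(1089 + 4) + 256) + (34 - 18 - 9)/(-8) = (√1093 + 256) - ⅛*7 = (256 + √1093) - 7/8 = 2041/8 + √1093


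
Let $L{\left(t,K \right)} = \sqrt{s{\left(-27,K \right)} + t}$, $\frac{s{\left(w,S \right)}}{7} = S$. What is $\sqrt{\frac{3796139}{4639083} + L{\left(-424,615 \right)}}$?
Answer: $\frac{\sqrt{17610603900537 + 21521091080889 \sqrt{3881}}}{4639083} \approx 7.9446$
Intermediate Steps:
$s{\left(w,S \right)} = 7 S$
$L{\left(t,K \right)} = \sqrt{t + 7 K}$ ($L{\left(t,K \right)} = \sqrt{7 K + t} = \sqrt{t + 7 K}$)
$\sqrt{\frac{3796139}{4639083} + L{\left(-424,615 \right)}} = \sqrt{\frac{3796139}{4639083} + \sqrt{-424 + 7 \cdot 615}} = \sqrt{3796139 \cdot \frac{1}{4639083} + \sqrt{-424 + 4305}} = \sqrt{\frac{3796139}{4639083} + \sqrt{3881}}$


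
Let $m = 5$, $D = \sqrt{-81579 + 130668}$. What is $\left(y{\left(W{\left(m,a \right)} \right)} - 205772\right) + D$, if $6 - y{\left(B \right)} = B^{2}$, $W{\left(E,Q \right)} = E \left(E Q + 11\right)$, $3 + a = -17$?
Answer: $-403791 + \sqrt{49089} \approx -4.0357 \cdot 10^{5}$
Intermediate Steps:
$a = -20$ ($a = -3 - 17 = -20$)
$D = \sqrt{49089} \approx 221.56$
$W{\left(E,Q \right)} = E \left(11 + E Q\right)$
$y{\left(B \right)} = 6 - B^{2}$
$\left(y{\left(W{\left(m,a \right)} \right)} - 205772\right) + D = \left(\left(6 - \left(5 \left(11 + 5 \left(-20\right)\right)\right)^{2}\right) - 205772\right) + \sqrt{49089} = \left(\left(6 - \left(5 \left(11 - 100\right)\right)^{2}\right) - 205772\right) + \sqrt{49089} = \left(\left(6 - \left(5 \left(-89\right)\right)^{2}\right) - 205772\right) + \sqrt{49089} = \left(\left(6 - \left(-445\right)^{2}\right) - 205772\right) + \sqrt{49089} = \left(\left(6 - 198025\right) - 205772\right) + \sqrt{49089} = \left(-198019 - 205772\right) + \sqrt{49089} = -403791 + \sqrt{49089}$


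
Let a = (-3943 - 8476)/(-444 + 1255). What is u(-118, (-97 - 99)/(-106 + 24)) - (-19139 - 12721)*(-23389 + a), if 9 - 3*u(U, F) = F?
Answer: -74381963244659/99753 ≈ -7.4566e+8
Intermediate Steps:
u(U, F) = 3 - F/3
a = -12419/811 ≈ -15.313
u(-118, (-97 - 99)/(-106 + 24)) - (-19139 - 12721)*(-23389 + a) = (3 - (-97 - 99)/(3*(-106 + 24))) - (-19139 - 12721)*(-23389 - 12419/811) = (3 - (-196)/(3*(-82))) - (-31860)*(-18980898)/811 = (3 - (-196)*(-1)/(3*82)) - 1*604731410280/811 = (3 - ⅓*98/41) - 604731410280/811 = (3 - 98/123) - 604731410280/811 = 271/123 - 604731410280/811 = -74381963244659/99753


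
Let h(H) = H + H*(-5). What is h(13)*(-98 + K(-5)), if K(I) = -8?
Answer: 5512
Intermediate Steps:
h(H) = -4*H (h(H) = H - 5*H = -4*H)
h(13)*(-98 + K(-5)) = (-4*13)*(-98 - 8) = -52*(-106) = 5512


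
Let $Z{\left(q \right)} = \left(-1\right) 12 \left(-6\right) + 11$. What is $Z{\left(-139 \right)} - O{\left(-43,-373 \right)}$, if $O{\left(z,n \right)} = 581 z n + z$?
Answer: $-9318533$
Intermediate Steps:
$O{\left(z,n \right)} = z + 581 n z$ ($O{\left(z,n \right)} = 581 n z + z = z + 581 n z$)
$Z{\left(q \right)} = 83$ ($Z{\left(q \right)} = \left(-12\right) \left(-6\right) + 11 = 72 + 11 = 83$)
$Z{\left(-139 \right)} - O{\left(-43,-373 \right)} = 83 - - 43 \left(1 + 581 \left(-373\right)\right) = 83 - - 43 \left(1 - 216713\right) = 83 - \left(-43\right) \left(-216712\right) = 83 - 9318616 = -9318533$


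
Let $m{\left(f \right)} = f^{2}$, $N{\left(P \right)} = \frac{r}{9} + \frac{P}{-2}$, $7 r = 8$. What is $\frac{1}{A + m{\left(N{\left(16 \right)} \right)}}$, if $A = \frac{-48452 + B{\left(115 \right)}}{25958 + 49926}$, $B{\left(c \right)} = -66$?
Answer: $\frac{150591798}{9238055101} \approx 0.016301$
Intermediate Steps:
$r = \frac{8}{7}$ ($r = \frac{1}{7} \cdot 8 = \frac{8}{7} \approx 1.1429$)
$N{\left(P \right)} = \frac{8}{63} - \frac{P}{2}$ ($N{\left(P \right)} = \frac{8}{7 \cdot 9} + \frac{P}{-2} = \frac{8}{7} \cdot \frac{1}{9} + P \left(- \frac{1}{2}\right) = \frac{8}{63} - \frac{P}{2}$)
$A = - \frac{24259}{37942}$ ($A = \frac{-48452 - 66}{25958 + 49926} = - \frac{48518}{75884} = \left(-48518\right) \frac{1}{75884} = - \frac{24259}{37942} \approx -0.63937$)
$\frac{1}{A + m{\left(N{\left(16 \right)} \right)}} = \frac{1}{- \frac{24259}{37942} + \left(\frac{8}{63} - 8\right)^{2}} = \frac{1}{- \frac{24259}{37942} + \left(- \frac{496}{63}\right)^{2}} = \frac{1}{- \frac{24259}{37942} + \frac{246016}{3969}} = \frac{1}{\frac{9238055101}{150591798}} = \frac{150591798}{9238055101}$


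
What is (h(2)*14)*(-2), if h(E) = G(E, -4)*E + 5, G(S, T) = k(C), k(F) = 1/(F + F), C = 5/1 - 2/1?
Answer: -448/3 ≈ -149.33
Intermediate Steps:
C = 3 (C = 5*1 - 2*1 = 5 - 2 = 3)
k(F) = 1/(2*F)
G(S, T) = ⅙ (G(S, T) = (½)/3 = (½)*(⅓) = ⅙)
h(E) = 5 + E/6 (h(E) = E/6 + 5 = 5 + E/6)
(h(2)*14)*(-2) = ((5 + (⅙)*2)*14)*(-2) = ((5 + ⅓)*14)*(-2) = ((16/3)*14)*(-2) = (224/3)*(-2) = -448/3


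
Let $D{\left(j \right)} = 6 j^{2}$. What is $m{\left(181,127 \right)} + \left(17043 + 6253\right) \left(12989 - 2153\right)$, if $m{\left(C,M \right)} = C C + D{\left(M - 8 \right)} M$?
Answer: $263258899$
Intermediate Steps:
$m{\left(C,M \right)} = C^{2} + 6 M \left(-8 + M\right)^{2}$ ($m{\left(C,M \right)} = C C + 6 \left(M - 8\right)^{2} M = C^{2} + 6 \left(M - 8\right)^{2} M = C^{2} + 6 \left(-8 + M\right)^{2} M = C^{2} + 6 M \left(-8 + M\right)^{2}$)
$m{\left(181,127 \right)} + \left(17043 + 6253\right) \left(12989 - 2153\right) = \left(181^{2} + 6 \cdot 127 \left(-8 + 127\right)^{2}\right) + \left(17043 + 6253\right) \left(12989 - 2153\right) = \left(32761 + 6 \cdot 127 \cdot 119^{2}\right) + 23296 \cdot 10836 = \left(32761 + 6 \cdot 127 \cdot 14161\right) + 252435456 = \left(32761 + 10790682\right) + 252435456 = 10823443 + 252435456 = 263258899$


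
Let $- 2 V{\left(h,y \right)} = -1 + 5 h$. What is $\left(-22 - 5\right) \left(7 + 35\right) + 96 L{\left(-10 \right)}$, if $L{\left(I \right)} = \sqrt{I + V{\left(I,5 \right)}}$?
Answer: $-1134 + 48 \sqrt{62} \approx -756.05$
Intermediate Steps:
$V{\left(h,y \right)} = \frac{1}{2} - \frac{5 h}{2}$ ($V{\left(h,y \right)} = - \frac{-1 + 5 h}{2} = \frac{1}{2} - \frac{5 h}{2}$)
$L{\left(I \right)} = \sqrt{\frac{1}{2} - \frac{3 I}{2}}$ ($L{\left(I \right)} = \sqrt{I - \left(- \frac{1}{2} + \frac{5 I}{2}\right)} = \sqrt{\frac{1}{2} - \frac{3 I}{2}}$)
$\left(-22 - 5\right) \left(7 + 35\right) + 96 L{\left(-10 \right)} = \left(-22 - 5\right) \left(7 + 35\right) + 96 \frac{\sqrt{2 - -60}}{2} = \left(-27\right) 42 + 96 \frac{\sqrt{2 + 60}}{2} = -1134 + 96 \frac{\sqrt{62}}{2} = -1134 + 48 \sqrt{62}$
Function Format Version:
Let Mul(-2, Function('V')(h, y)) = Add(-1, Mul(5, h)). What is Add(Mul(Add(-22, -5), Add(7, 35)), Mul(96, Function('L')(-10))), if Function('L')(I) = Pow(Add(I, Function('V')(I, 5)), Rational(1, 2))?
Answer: Add(-1134, Mul(48, Pow(62, Rational(1, 2)))) ≈ -756.05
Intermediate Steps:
Function('V')(h, y) = Add(Rational(1, 2), Mul(Rational(-5, 2), h)) (Function('V')(h, y) = Mul(Rational(-1, 2), Add(-1, Mul(5, h))) = Add(Rational(1, 2), Mul(Rational(-5, 2), h)))
Function('L')(I) = Pow(Add(Rational(1, 2), Mul(Rational(-3, 2), I)), Rational(1, 2)) (Function('L')(I) = Pow(Add(I, Add(Rational(1, 2), Mul(Rational(-5, 2), I))), Rational(1, 2)) = Pow(Add(Rational(1, 2), Mul(Rational(-3, 2), I)), Rational(1, 2)))
Add(Mul(Add(-22, -5), Add(7, 35)), Mul(96, Function('L')(-10))) = Add(Mul(Add(-22, -5), Add(7, 35)), Mul(96, Mul(Rational(1, 2), Pow(Add(2, Mul(-6, -10)), Rational(1, 2))))) = Add(Mul(-27, 42), Mul(96, Mul(Rational(1, 2), Pow(Add(2, 60), Rational(1, 2))))) = Add(-1134, Mul(96, Mul(Rational(1, 2), Pow(62, Rational(1, 2))))) = Add(-1134, Mul(48, Pow(62, Rational(1, 2))))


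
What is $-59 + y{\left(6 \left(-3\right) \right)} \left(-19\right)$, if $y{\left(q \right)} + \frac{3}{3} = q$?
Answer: $302$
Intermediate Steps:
$y{\left(q \right)} = -1 + q$
$-59 + y{\left(6 \left(-3\right) \right)} \left(-19\right) = -59 + \left(-1 + 6 \left(-3\right)\right) \left(-19\right) = -59 + \left(-1 - 18\right) \left(-19\right) = -59 - -361 = -59 + 361 = 302$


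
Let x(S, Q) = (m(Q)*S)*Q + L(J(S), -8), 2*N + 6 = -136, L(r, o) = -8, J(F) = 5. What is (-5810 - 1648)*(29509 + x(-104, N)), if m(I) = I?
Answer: 3689942454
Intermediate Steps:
N = -71 (N = -3 + (½)*(-136) = -3 - 68 = -71)
x(S, Q) = -8 + S*Q² (x(S, Q) = (Q*S)*Q - 8 = S*Q² - 8 = -8 + S*Q²)
(-5810 - 1648)*(29509 + x(-104, N)) = (-5810 - 1648)*(29509 + (-8 - 104*(-71)²)) = -7458*(29509 + (-8 - 104*5041)) = -7458*(29509 + (-8 - 524264)) = -7458*(29509 - 524272) = -7458*(-494763) = 3689942454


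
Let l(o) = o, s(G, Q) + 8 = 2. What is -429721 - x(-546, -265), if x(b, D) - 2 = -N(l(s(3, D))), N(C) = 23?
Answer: -429700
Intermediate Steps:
s(G, Q) = -6 (s(G, Q) = -8 + 2 = -6)
x(b, D) = -21 (x(b, D) = 2 - 1*23 = 2 - 23 = -21)
-429721 - x(-546, -265) = -429721 - 1*(-21) = -429721 + 21 = -429700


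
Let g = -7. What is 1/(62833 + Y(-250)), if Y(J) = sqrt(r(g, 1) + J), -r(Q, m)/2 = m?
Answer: 62833/3947986141 - 6*I*sqrt(7)/3947986141 ≈ 1.5915e-5 - 4.0209e-9*I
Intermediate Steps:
r(Q, m) = -2*m
Y(J) = sqrt(-2 + J) (Y(J) = sqrt(-2*1 + J) = sqrt(-2 + J))
1/(62833 + Y(-250)) = 1/(62833 + sqrt(-2 - 250)) = 1/(62833 + sqrt(-252)) = 1/(62833 + 6*I*sqrt(7))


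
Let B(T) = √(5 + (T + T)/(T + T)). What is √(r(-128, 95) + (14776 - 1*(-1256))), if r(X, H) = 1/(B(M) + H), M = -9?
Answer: √(16032 + 1/(95 + √6)) ≈ 126.62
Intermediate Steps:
B(T) = √6 (B(T) = √(5 + (2*T)/((2*T))) = √(5 + (2*T)*(1/(2*T))) = √(5 + 1) = √6)
r(X, H) = 1/(H + √6) (r(X, H) = 1/(√6 + H) = 1/(H + √6))
√(r(-128, 95) + (14776 - 1*(-1256))) = √(1/(95 + √6) + (14776 - 1*(-1256))) = √(1/(95 + √6) + (14776 + 1256)) = √(1/(95 + √6) + 16032) = √(16032 + 1/(95 + √6))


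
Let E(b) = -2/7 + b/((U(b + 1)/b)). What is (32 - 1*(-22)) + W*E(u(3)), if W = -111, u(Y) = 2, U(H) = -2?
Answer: 2154/7 ≈ 307.71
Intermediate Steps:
E(b) = -2/7 - b**2/2 (E(b) = -2/7 + b/((-2/b)) = -2*1/7 + b*(-b/2) = -2/7 - b**2/2)
(32 - 1*(-22)) + W*E(u(3)) = (32 - 1*(-22)) - 111*(-2/7 - 1/2*2**2) = (32 + 22) - 111*(-2/7 - 1/2*4) = 54 - 111*(-2/7 - 2) = 54 - 111*(-16/7) = 54 + 1776/7 = 2154/7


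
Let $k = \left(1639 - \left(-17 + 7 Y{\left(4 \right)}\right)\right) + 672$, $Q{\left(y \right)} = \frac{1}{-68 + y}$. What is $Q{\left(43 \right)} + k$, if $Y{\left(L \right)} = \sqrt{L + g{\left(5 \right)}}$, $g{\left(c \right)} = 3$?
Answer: $\frac{58199}{25} - 7 \sqrt{7} \approx 2309.4$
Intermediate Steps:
$Y{\left(L \right)} = \sqrt{3 + L}$ ($Y{\left(L \right)} = \sqrt{L + 3} = \sqrt{3 + L}$)
$k = 2328 - 7 \sqrt{7}$ ($k = \left(1639 + \left(- 7 \sqrt{3 + 4} + 17\right)\right) + 672 = \left(1639 + \left(- 7 \sqrt{7} + 17\right)\right) + 672 = \left(1639 + \left(17 - 7 \sqrt{7}\right)\right) + 672 = \left(1656 - 7 \sqrt{7}\right) + 672 = 2328 - 7 \sqrt{7} \approx 2309.5$)
$Q{\left(43 \right)} + k = \frac{1}{-68 + 43} + \left(2328 - 7 \sqrt{7}\right) = \frac{1}{-25} + \left(2328 - 7 \sqrt{7}\right) = - \frac{1}{25} + \left(2328 - 7 \sqrt{7}\right) = \frac{58199}{25} - 7 \sqrt{7}$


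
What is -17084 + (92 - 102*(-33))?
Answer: -13626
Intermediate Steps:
-17084 + (92 - 102*(-33)) = -17084 + (92 + 3366) = -17084 + 3458 = -13626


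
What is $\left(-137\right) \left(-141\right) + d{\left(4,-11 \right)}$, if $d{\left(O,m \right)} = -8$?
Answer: $19309$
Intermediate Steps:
$\left(-137\right) \left(-141\right) + d{\left(4,-11 \right)} = \left(-137\right) \left(-141\right) - 8 = 19317 - 8 = 19309$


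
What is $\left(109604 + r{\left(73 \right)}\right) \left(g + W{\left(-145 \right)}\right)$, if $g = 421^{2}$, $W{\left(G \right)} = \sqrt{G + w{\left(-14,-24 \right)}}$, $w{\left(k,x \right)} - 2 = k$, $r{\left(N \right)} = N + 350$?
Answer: $19501295507 + 110027 i \sqrt{157} \approx 1.9501 \cdot 10^{10} + 1.3786 \cdot 10^{6} i$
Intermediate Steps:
$r{\left(N \right)} = 350 + N$
$w{\left(k,x \right)} = 2 + k$
$W{\left(G \right)} = \sqrt{-12 + G}$ ($W{\left(G \right)} = \sqrt{G + \left(2 - 14\right)} = \sqrt{G - 12} = \sqrt{-12 + G}$)
$g = 177241$
$\left(109604 + r{\left(73 \right)}\right) \left(g + W{\left(-145 \right)}\right) = \left(109604 + \left(350 + 73\right)\right) \left(177241 + \sqrt{-12 - 145}\right) = \left(109604 + 423\right) \left(177241 + \sqrt{-157}\right) = 110027 \left(177241 + i \sqrt{157}\right) = 19501295507 + 110027 i \sqrt{157}$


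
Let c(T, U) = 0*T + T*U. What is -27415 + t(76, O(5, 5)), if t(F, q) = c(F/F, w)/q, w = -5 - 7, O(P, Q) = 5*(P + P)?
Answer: -685381/25 ≈ -27415.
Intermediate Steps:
O(P, Q) = 10*P (O(P, Q) = 5*(2*P) = 10*P)
w = -12
c(T, U) = T*U (c(T, U) = 0 + T*U = T*U)
t(F, q) = -12/q (t(F, q) = ((F/F)*(-12))/q = (1*(-12))/q = -12/q)
-27415 + t(76, O(5, 5)) = -27415 - 12/(10*5) = -27415 - 12/50 = -27415 - 12*1/50 = -27415 - 6/25 = -685381/25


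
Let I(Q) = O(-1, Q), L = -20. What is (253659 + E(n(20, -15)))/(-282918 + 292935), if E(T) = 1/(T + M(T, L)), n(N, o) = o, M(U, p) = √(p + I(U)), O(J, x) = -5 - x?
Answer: 3973990/156933 - I*√10/2353995 ≈ 25.323 - 1.3434e-6*I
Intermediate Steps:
I(Q) = -5 - Q
M(U, p) = √(-5 + p - U) (M(U, p) = √(p + (-5 - U)) = √(-5 + p - U))
E(T) = 1/(T + √(-25 - T)) (E(T) = 1/(T + √(-5 - 20 - T)) = 1/(T + √(-25 - T)))
(253659 + E(n(20, -15)))/(-282918 + 292935) = (253659 + 1/(-15 + √(-25 - 1*(-15))))/(-282918 + 292935) = (253659 + 1/(-15 + √(-25 + 15)))/10017 = (253659 + 1/(-15 + √(-10)))*(1/10017) = (253659 + 1/(-15 + I*√10))*(1/10017) = 12079/477 + 1/(10017*(-15 + I*√10))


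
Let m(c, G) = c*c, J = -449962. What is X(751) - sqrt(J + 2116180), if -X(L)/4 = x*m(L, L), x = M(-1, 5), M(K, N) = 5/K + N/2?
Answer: 5640010 - sqrt(1666218) ≈ 5.6387e+6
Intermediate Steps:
M(K, N) = N/2 + 5/K (M(K, N) = 5/K + N*(1/2) = 5/K + N/2 = N/2 + 5/K)
m(c, G) = c**2
x = -5/2 (x = (1/2)*5 + 5/(-1) = 5/2 + 5*(-1) = 5/2 - 5 = -5/2 ≈ -2.5000)
X(L) = 10*L**2 (X(L) = -(-10)*L**2 = 10*L**2)
X(751) - sqrt(J + 2116180) = 10*751**2 - sqrt(-449962 + 2116180) = 10*564001 - sqrt(1666218) = 5640010 - sqrt(1666218)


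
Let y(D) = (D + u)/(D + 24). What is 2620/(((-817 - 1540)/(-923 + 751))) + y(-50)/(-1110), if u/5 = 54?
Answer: 650299447/3401151 ≈ 191.20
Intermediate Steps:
u = 270 (u = 5*54 = 270)
y(D) = (270 + D)/(24 + D) (y(D) = (D + 270)/(D + 24) = (270 + D)/(24 + D))
2620/(((-817 - 1540)/(-923 + 751))) + y(-50)/(-1110) = 2620/(((-817 - 1540)/(-923 + 751))) + ((270 - 50)/(24 - 50))/(-1110) = 2620/((-2357/(-172))) + (220/(-26))*(-1/1110) = 2620/((-2357*(-1/172))) - 1/26*220*(-1/1110) = 2620/(2357/172) - 110/13*(-1/1110) = 2620*(172/2357) + 11/1443 = 450640/2357 + 11/1443 = 650299447/3401151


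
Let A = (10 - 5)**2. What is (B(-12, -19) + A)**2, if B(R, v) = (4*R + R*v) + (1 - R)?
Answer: 47524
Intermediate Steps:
B(R, v) = 1 + 3*R + R*v
A = 25 (A = 5**2 = 25)
(B(-12, -19) + A)**2 = ((1 + 3*(-12) - 12*(-19)) + 25)**2 = ((1 - 36 + 228) + 25)**2 = (193 + 25)**2 = 218**2 = 47524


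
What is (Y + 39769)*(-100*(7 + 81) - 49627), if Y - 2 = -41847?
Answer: 121294452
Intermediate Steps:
Y = -41845 (Y = 2 - 41847 = -41845)
(Y + 39769)*(-100*(7 + 81) - 49627) = (-41845 + 39769)*(-100*(7 + 81) - 49627) = -2076*(-100*88 - 49627) = -2076*(-8800 - 49627) = -2076*(-58427) = 121294452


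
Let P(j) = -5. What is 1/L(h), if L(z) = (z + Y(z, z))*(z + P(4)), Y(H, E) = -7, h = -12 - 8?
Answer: 1/675 ≈ 0.0014815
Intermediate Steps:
h = -20
L(z) = (-7 + z)*(-5 + z) (L(z) = (z - 7)*(z - 5) = (-7 + z)*(-5 + z))
1/L(h) = 1/(35 + (-20)**2 - 12*(-20)) = 1/(35 + 400 + 240) = 1/675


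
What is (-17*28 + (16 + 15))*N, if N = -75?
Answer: 33375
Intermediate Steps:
(-17*28 + (16 + 15))*N = (-17*28 + (16 + 15))*(-75) = (-476 + 31)*(-75) = -445*(-75) = 33375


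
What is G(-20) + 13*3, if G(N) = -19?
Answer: 20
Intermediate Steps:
G(-20) + 13*3 = -19 + 13*3 = -19 + 39 = 20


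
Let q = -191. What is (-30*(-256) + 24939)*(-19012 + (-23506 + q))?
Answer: -1393124871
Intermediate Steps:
(-30*(-256) + 24939)*(-19012 + (-23506 + q)) = (-30*(-256) + 24939)*(-19012 + (-23506 - 191)) = (7680 + 24939)*(-19012 - 23697) = 32619*(-42709) = -1393124871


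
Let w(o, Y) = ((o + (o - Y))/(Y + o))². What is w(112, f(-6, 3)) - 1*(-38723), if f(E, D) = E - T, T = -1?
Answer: 443392068/11449 ≈ 38728.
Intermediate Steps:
f(E, D) = 1 + E (f(E, D) = E - 1*(-1) = E + 1 = 1 + E)
w(o, Y) = (-Y + 2*o)²/(Y + o)² (w(o, Y) = ((-Y + 2*o)/(Y + o))² = (-Y + 2*o)²/(Y + o)²)
w(112, f(-6, 3)) - 1*(-38723) = ((1 - 6) - 2*112)²/((1 - 6) + 112)² - 1*(-38723) = (-5 - 224)²/(-5 + 112)² + 38723 = (-229)²/107² + 38723 = (1/11449)*52441 + 38723 = 52441/11449 + 38723 = 443392068/11449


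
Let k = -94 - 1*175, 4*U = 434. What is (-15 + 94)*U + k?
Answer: 16605/2 ≈ 8302.5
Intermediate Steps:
U = 217/2 (U = (¼)*434 = 217/2 ≈ 108.50)
k = -269 (k = -94 - 175 = -269)
(-15 + 94)*U + k = (-15 + 94)*(217/2) - 269 = 79*(217/2) - 269 = 17143/2 - 269 = 16605/2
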